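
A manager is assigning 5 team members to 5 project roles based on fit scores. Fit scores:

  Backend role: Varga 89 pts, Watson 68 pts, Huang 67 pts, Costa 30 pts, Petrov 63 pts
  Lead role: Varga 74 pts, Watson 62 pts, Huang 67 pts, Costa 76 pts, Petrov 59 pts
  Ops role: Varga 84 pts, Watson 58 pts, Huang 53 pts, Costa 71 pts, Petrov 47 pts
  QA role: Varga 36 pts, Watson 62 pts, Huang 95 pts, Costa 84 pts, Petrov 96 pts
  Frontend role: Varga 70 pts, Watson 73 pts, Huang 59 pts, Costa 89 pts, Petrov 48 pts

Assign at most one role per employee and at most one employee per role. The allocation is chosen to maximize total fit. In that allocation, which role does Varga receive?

Varga receives Ops role.

This is the linear assignment problem.
Optimal: Varga→Ops role (84 pts), Watson→Backend role (68 pts), Huang→Lead role (67 pts), Costa→Frontend role (89 pts), Petrov→QA role (96 pts) — total 84+68+67+89+96 = 404 pts.
No other one-to-one assignment exceeds 404 pts.
Varga's own top role is Backend role (89 pts), but forcing Varga→Backend role and reassigning the rest optimally gives only 399 pts — worse by 5.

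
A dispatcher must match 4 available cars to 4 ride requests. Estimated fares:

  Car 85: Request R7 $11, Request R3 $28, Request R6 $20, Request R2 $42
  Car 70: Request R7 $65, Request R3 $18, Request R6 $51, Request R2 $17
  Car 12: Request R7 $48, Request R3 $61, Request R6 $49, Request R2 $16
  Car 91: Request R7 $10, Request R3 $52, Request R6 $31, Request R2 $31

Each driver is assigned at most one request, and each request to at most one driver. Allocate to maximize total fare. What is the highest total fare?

This is the linear assignment problem.
Optimal: Car 85→Request R2 ($42), Car 70→Request R7 ($65), Car 12→Request R6 ($49), Car 91→Request R3 ($52) — total 42+65+49+52 = $208.
Column-greedy (each request in turn goes to its best remaining driver) gives $199, worse by 9.
Next-best assignment: Car 85→Request R2, Car 70→Request R7, Car 12→Request R3, Car 91→Request R6 = $199.
Checked against all permutations: $208 is optimal.

Max total: $208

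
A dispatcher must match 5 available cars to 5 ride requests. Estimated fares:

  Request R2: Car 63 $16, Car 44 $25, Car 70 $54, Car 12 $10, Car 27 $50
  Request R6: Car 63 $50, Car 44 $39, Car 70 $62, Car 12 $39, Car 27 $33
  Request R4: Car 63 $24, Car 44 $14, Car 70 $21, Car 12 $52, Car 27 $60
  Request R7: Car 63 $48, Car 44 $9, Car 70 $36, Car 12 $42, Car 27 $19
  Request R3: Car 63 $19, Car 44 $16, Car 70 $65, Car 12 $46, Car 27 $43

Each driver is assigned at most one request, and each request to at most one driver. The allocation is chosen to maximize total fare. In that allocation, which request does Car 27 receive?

Optimal: Car 63→Request R7 ($48), Car 44→Request R6 ($39), Car 70→Request R3 ($65), Car 12→Request R4 ($52), Car 27→Request R2 ($50) — total 48+39+65+52+50 = $254.
Row-greedy (each driver in turn takes its best remaining request) gives $211, worse by 43.
Next-best assignment: Car 63→Request R7, Car 44→Request R6, Car 70→Request R2, Car 12→Request R3, Car 27→Request R4 = $247.
Swapping Car 12↔Car 70 (Car 12→Request R3 $46, Car 70→Request R4 $21) loses 50.
Car 27's own top request is Request R4 ($60), but forcing Car 27→Request R4 and reassigning the rest optimally gives only $247 — worse by 7.

Car 27 receives Request R2.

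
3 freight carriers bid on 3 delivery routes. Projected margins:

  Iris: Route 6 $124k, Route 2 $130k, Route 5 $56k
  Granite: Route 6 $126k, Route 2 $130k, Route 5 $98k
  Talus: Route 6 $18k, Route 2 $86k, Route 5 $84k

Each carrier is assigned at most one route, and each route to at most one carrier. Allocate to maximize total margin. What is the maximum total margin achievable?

Max total: $340k

Optimal: Iris→Route 2 ($130k), Granite→Route 6 ($126k), Talus→Route 5 ($84k) — total 130+126+84 = $340k.
Next-best assignment: Iris→Route 6, Granite→Route 2, Talus→Route 5 = $338k.
Swapping Granite↔Talus (Granite→Route 5 $98k, Talus→Route 6 $18k) loses 94.
Checked against all permutations: $340k is optimal.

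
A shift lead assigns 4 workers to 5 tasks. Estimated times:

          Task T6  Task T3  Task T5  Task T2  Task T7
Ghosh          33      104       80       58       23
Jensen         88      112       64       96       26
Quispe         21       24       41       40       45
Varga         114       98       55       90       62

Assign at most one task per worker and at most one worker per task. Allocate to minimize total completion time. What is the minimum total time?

Min total: 138 min

Optimal: Ghosh→Task T6 (33 min), Jensen→Task T7 (26 min), Quispe→Task T3 (24 min), Varga→Task T5 (55 min) — total 33+26+24+55 = 138 min.
Column-greedy (each task in turn goes to its cheapest remaining worker) gives 241 min, worse by 103.
Checked against all permutations: 138 min is optimal.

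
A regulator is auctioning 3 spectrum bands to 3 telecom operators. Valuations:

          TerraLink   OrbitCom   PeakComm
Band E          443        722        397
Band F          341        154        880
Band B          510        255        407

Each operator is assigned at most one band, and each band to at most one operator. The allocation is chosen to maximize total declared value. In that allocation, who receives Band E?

This is a one-to-one assignment (maximum-weight bipartite matching).
Optimal: TerraLink→Band B ($510M), OrbitCom→Band E ($722M), PeakComm→Band F ($880M) — total 510+722+880 = $2112M.
Next-best assignment: TerraLink→Band E, OrbitCom→Band B, PeakComm→Band F = $1578M.

OrbitCom receives Band E.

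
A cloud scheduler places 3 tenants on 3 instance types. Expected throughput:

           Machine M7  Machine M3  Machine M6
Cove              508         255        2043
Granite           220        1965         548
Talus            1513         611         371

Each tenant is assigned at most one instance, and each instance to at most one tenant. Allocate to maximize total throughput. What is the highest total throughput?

Optimal: Cove→Machine M6 (2043 ops/s), Granite→Machine M3 (1965 ops/s), Talus→Machine M7 (1513 ops/s) — total 2043+1965+1513 = 5521 ops/s.
Swapping Talus↔Granite (Talus→Machine M3 611 ops/s, Granite→Machine M7 220 ops/s) loses 2647.

Max total: 5521 ops/s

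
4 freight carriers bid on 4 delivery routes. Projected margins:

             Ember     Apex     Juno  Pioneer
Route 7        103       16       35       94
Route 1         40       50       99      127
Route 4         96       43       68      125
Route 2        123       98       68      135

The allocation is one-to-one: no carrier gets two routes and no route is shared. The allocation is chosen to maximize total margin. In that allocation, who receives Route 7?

This is a one-to-one assignment (maximum-weight bipartite matching).
Optimal: Ember→Route 7 ($103k), Apex→Route 2 ($98k), Juno→Route 1 ($99k), Pioneer→Route 4 ($125k) — total 103+98+99+125 = $425k.
Max-entry greedy (repeatedly take the single best remaining cell) gives $380k, worse by 45.
Checked against all permutations: $425k is optimal.
Ember's own top route is Route 2 ($123k), but forcing Ember→Route 2 and reassigning the rest optimally gives only $363k — worse by 62.

Ember receives Route 7.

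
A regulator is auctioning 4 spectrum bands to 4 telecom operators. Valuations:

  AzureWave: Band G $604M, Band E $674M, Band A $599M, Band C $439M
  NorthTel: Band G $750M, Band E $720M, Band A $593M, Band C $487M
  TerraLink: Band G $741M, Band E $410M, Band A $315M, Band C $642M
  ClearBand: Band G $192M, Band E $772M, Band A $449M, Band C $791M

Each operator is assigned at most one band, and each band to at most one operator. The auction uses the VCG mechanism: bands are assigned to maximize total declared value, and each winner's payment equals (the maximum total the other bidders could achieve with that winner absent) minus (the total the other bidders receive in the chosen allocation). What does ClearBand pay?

Efficient allocation: AzureWave→Band A ($599M), NorthTel→Band E ($720M), TerraLink→Band G ($741M), ClearBand→Band C ($791M); total welfare W = $2851M.
ClearBand receives Band C at value $791M, so the others get W − 791 = $2060M.
Without ClearBand: best allocation of the remaining 3 bidders over all 4 bands is AzureWave→Band E ($674M), NorthTel→Band G ($750M), TerraLink→Band C ($642M), total $2066M.
VCG payment = (others' best without ClearBand) − (others' welfare with ClearBand) = 2066 − 2060 = $6M.

ClearBand pays $6M.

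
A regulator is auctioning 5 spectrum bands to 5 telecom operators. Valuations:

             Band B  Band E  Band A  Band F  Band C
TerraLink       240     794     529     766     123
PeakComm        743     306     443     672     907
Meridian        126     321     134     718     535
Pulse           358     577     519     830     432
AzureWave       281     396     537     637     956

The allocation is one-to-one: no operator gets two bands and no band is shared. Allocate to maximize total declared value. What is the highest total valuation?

Maximum total: $3730M

This is a one-to-one assignment (maximum-weight bipartite matching).
Optimal: TerraLink→Band E ($794M), PeakComm→Band B ($743M), Meridian→Band F ($718M), Pulse→Band A ($519M), AzureWave→Band C ($956M) — total 794+743+718+519+956 = $3730M.
Row-greedy (each operator in turn takes its best remaining band) gives $3219M, worse by 511.
Next-best assignment: TerraLink→Band A, PeakComm→Band B, Meridian→Band F, Pulse→Band E, AzureWave→Band C = $3523M.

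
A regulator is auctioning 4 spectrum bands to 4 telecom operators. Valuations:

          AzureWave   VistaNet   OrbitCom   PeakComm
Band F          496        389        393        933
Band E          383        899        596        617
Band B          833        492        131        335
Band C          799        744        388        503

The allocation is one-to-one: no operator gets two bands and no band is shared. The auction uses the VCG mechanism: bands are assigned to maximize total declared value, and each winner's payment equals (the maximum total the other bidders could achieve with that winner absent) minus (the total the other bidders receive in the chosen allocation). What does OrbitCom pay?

Efficient allocation: AzureWave→Band B ($833M), VistaNet→Band C ($744M), OrbitCom→Band E ($596M), PeakComm→Band F ($933M); total welfare W = $3106M.
OrbitCom receives Band E at value $596M, so the others get W − 596 = $2510M.
Without OrbitCom: best allocation of the remaining 3 bidders over all 4 bands is AzureWave→Band B ($833M), VistaNet→Band E ($899M), PeakComm→Band F ($933M), total $2665M.
VCG payment = (others' best without OrbitCom) − (others' welfare with OrbitCom) = 2665 − 2510 = $155M.

OrbitCom pays $155M.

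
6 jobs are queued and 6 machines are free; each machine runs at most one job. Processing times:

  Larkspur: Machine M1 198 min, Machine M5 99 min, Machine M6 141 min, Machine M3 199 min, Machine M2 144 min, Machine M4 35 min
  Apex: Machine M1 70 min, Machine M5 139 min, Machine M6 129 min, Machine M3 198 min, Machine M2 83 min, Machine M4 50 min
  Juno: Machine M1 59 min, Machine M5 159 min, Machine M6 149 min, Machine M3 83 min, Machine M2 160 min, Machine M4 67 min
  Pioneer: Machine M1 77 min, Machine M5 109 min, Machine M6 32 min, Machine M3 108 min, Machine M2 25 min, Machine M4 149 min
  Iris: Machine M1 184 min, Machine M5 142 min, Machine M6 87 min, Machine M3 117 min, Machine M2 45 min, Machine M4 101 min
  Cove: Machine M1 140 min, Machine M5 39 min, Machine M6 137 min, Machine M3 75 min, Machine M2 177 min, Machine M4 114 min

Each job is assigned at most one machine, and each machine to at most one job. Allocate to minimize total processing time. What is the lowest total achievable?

Min total: 304 min

Optimal: Larkspur→Machine M4 (35 min), Apex→Machine M1 (70 min), Juno→Machine M3 (83 min), Pioneer→Machine M6 (32 min), Iris→Machine M2 (45 min), Cove→Machine M5 (39 min) — total 35+70+83+32+45+39 = 304 min.
Min-entry greedy (repeatedly take the single cheapest remaining cell) gives 443 min, worse by 139.
No other one-to-one assignment undercuts 304 min.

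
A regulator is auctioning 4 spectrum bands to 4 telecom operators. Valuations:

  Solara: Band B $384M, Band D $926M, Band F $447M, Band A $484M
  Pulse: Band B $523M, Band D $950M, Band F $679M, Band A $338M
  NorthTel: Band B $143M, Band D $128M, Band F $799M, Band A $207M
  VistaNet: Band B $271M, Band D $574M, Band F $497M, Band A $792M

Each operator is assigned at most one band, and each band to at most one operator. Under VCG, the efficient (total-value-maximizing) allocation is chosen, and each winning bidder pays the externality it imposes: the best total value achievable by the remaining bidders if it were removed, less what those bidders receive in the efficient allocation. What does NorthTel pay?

NorthTel pays $156M.

Efficient allocation: Solara→Band D ($926M), Pulse→Band B ($523M), NorthTel→Band F ($799M), VistaNet→Band A ($792M); total welfare W = $3040M.
NorthTel receives Band F at value $799M, so the others get W − 799 = $2241M.
Without NorthTel: best allocation of the remaining 3 bidders over all 4 bands is Solara→Band D ($926M), Pulse→Band F ($679M), VistaNet→Band A ($792M), total $2397M.
VCG payment = (others' best without NorthTel) − (others' welfare with NorthTel) = 2397 − 2241 = $156M.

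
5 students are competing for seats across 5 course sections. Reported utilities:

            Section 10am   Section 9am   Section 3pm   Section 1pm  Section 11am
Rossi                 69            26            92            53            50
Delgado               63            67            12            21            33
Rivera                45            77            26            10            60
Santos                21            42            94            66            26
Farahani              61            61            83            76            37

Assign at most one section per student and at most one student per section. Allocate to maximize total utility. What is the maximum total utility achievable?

Optimal: Rossi→Section 10am (69 points), Delgado→Section 9am (67 points), Rivera→Section 11am (60 points), Santos→Section 3pm (94 points), Farahani→Section 1pm (76 points) — total 69+67+60+94+76 = 366 points.
Max-entry greedy (repeatedly take the single best remaining cell) gives 349 points, worse by 17.

Maximum total: 366 points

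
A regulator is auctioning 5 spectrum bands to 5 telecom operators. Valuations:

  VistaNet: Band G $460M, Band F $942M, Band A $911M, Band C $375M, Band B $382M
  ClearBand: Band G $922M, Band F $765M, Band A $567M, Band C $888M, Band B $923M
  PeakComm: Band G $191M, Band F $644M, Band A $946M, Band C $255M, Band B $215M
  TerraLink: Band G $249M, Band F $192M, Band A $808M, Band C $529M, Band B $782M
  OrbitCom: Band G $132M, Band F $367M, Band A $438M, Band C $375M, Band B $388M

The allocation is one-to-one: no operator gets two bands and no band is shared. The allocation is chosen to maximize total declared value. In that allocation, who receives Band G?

This is a one-to-one assignment (maximum-weight bipartite matching).
Optimal: VistaNet→Band F ($942M), ClearBand→Band G ($922M), PeakComm→Band A ($946M), TerraLink→Band B ($782M), OrbitCom→Band C ($375M) — total 942+922+946+782+375 = $3967M.
Max-entry greedy (repeatedly take the single best remaining cell) gives $3472M, worse by 495.
Next-best assignment: VistaNet→Band F, ClearBand→Band G, PeakComm→Band A, TerraLink→Band C, OrbitCom→Band B = $3727M.
Swapping OrbitCom↔VistaNet (OrbitCom→Band F $367M, VistaNet→Band C $375M) loses 575.
Checked against all permutations: $3967M is optimal.
ClearBand's own top band is Band B ($923M), but forcing ClearBand→Band B and reassigning the rest optimally gives only $3472M — worse by 495.

ClearBand receives Band G.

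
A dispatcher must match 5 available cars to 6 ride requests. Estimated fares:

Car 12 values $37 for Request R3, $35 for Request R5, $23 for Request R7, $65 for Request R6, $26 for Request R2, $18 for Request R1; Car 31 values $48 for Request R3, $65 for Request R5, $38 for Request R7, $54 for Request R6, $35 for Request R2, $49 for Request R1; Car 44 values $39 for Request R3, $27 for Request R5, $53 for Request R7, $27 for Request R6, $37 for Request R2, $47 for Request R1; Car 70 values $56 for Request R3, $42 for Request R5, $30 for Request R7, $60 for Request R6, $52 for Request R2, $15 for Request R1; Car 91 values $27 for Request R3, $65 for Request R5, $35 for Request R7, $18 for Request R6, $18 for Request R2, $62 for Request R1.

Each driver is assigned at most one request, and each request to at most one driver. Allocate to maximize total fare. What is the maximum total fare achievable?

Optimal: Car 12→Request R6 ($65), Car 31→Request R5 ($65), Car 44→Request R7 ($53), Car 70→Request R3 ($56), Car 91→Request R1 ($62) — total 65+65+53+56+62 = $301.
Column-greedy (each request in turn goes to its best remaining driver) gives $257, worse by 44.
Next-best assignment: Car 12→Request R6, Car 31→Request R5, Car 44→Request R7, Car 70→Request R2, Car 91→Request R1 = $297.
No other one-to-one assignment exceeds $301.

Max total: $301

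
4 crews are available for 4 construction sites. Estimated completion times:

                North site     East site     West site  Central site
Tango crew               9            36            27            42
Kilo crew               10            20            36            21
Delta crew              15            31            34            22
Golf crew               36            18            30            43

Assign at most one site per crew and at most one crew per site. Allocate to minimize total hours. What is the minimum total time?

Treat this as an assignment problem: match each crew to one site.
Optimal: Tango crew→West site (27 hours), Kilo crew→North site (10 hours), Delta crew→Central site (22 hours), Golf crew→East site (18 hours) — total 27+10+22+18 = 77 hours.
Column-greedy (each site in turn goes to its cheapest remaining crew) gives 82 hours, worse by 5.

Minimum total: 77 hours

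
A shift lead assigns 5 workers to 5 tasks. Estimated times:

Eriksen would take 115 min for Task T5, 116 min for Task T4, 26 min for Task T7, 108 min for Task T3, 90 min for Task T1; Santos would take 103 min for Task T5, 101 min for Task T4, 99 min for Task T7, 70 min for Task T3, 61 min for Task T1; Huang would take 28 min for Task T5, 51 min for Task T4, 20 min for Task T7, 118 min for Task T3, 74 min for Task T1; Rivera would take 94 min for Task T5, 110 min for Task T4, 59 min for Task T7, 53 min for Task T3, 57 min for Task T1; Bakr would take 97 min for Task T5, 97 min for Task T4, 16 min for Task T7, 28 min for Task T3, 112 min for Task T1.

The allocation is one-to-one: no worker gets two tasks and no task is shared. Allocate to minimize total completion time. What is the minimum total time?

Minimum total: 240 min

Optimal: Eriksen→Task T7 (26 min), Santos→Task T4 (101 min), Huang→Task T5 (28 min), Rivera→Task T1 (57 min), Bakr→Task T3 (28 min) — total 26+101+28+57+28 = 240 min.
Column-greedy (each task in turn goes to its cheapest remaining worker) gives 265 min, worse by 25.
Swapping Rivera↔Eriksen (Rivera→Task T7 59 min, Eriksen→Task T1 90 min) adds 66.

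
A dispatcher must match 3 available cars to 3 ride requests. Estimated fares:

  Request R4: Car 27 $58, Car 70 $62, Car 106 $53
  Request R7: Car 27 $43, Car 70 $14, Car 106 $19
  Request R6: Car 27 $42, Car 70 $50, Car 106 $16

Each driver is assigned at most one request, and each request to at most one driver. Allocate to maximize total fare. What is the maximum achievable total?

Maximum total: $146

Treat this as an assignment problem: match each driver to one request.
Optimal: Car 27→Request R7 ($43), Car 70→Request R6 ($50), Car 106→Request R4 ($53) — total 43+50+53 = $146.
Max-entry greedy (repeatedly take the single best remaining cell) gives $121, worse by 25.
Swapping Car 70↔Car 27 (Car 70→Request R7 $14, Car 27→Request R6 $42) loses 37.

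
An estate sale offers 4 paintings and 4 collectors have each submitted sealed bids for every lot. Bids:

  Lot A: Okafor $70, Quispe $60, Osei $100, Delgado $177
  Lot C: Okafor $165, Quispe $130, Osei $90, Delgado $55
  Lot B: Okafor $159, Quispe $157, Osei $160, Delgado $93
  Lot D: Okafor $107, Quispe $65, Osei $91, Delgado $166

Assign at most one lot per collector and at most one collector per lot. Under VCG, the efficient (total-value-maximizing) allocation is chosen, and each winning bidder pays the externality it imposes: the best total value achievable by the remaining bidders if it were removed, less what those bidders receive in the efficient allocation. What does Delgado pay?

Efficient allocation: Okafor→Lot C ($165), Quispe→Lot B ($157), Osei→Lot D ($91), Delgado→Lot A ($177); total welfare W = $590.
Delgado receives Lot A at value $177, so the others get W − 177 = $413.
Without Delgado: best allocation of the remaining 3 bidders over all 4 lots is Okafor→Lot C ($165), Quispe→Lot B ($157), Osei→Lot A ($100), total $422.
VCG payment = (others' best without Delgado) − (others' welfare with Delgado) = 422 − 413 = $9.

Delgado pays $9.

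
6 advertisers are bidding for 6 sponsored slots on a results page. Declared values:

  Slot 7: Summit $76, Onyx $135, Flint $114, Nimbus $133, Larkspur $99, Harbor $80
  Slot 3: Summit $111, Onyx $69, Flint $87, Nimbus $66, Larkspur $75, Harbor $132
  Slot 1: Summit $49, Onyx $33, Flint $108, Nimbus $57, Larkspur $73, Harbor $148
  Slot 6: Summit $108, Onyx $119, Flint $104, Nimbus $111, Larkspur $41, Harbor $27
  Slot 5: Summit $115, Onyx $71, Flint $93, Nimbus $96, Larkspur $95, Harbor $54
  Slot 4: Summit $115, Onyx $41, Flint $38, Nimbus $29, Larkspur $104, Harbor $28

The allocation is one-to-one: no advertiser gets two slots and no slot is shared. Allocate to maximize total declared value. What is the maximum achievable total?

Maximum total: $711

Optimal: Summit→Slot 5 ($115), Onyx→Slot 6 ($119), Flint→Slot 1 ($108), Nimbus→Slot 7 ($133), Larkspur→Slot 4 ($104), Harbor→Slot 3 ($132) — total 115+119+108+133+104+132 = $711.
Max-entry greedy (repeatedly take the single best remaining cell) gives $700, worse by 11.
Every other assignment is strictly worse.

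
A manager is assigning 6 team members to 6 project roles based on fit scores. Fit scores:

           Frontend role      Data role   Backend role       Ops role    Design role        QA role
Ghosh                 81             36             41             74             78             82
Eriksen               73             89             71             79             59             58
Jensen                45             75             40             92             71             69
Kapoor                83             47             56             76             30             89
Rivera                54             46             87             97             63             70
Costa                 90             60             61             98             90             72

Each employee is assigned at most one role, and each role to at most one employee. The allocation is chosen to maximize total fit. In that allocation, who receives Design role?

Costa receives Design role.

Optimal: Ghosh→Frontend role (81 pts), Eriksen→Data role (89 pts), Jensen→Ops role (92 pts), Kapoor→QA role (89 pts), Rivera→Backend role (87 pts), Costa→Design role (90 pts) — total 81+89+92+89+87+90 = 528 pts.
Row-greedy (each employee in turn takes its best remaining role) gives 523 pts, worse by 5.
Next-best assignment: Ghosh→Design role, Eriksen→Data role, Jensen→Ops role, Kapoor→QA role, Rivera→Backend role, Costa→Frontend role = 525 pts.
Swapping Jensen↔Rivera (Jensen→Backend role 40 pts, Rivera→Ops role 97 pts) loses 42.
Costa's own top role is Ops role (98 pts), but forcing Costa→Ops role and reassigning the rest optimally gives only 515 pts — worse by 13.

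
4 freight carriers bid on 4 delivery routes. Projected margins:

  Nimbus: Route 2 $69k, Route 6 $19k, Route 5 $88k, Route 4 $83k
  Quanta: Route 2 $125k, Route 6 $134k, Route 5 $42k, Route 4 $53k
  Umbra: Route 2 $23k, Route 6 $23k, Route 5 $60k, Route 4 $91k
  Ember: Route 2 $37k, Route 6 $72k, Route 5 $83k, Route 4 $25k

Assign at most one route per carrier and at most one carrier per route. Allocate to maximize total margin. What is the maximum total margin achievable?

Optimal: Nimbus→Route 2 ($69k), Quanta→Route 6 ($134k), Umbra→Route 4 ($91k), Ember→Route 5 ($83k) — total 69+134+91+83 = $377k.
Column-greedy (each route in turn goes to its best remaining carrier) gives $376k, worse by 1.
Swapping Nimbus↔Ember (Nimbus→Route 5 $88k, Ember→Route 2 $37k) loses 27.

Max total: $377k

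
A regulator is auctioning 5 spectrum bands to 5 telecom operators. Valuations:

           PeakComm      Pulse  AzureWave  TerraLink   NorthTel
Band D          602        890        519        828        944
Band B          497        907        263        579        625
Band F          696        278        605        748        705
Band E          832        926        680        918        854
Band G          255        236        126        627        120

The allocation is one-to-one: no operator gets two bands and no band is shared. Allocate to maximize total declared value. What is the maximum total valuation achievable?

Treat this as an assignment problem: match each operator to one band.
Optimal: PeakComm→Band E ($832M), Pulse→Band B ($907M), AzureWave→Band F ($605M), TerraLink→Band G ($627M), NorthTel→Band D ($944M) — total 832+907+605+627+944 = $3915M.
Max-entry greedy (repeatedly take the single best remaining cell) gives $3241M, worse by 674.

Max total: $3915M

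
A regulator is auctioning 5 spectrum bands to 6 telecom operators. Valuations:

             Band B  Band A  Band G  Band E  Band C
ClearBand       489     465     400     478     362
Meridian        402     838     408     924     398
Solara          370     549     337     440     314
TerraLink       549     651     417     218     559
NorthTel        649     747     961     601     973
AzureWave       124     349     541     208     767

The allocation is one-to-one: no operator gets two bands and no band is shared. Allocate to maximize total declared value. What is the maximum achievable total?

Maximum total: $3792M

Treat this as an assignment problem: match each operator to one band.
Optimal: ClearBand→Band B ($489M), TerraLink→Band A ($651M), NorthTel→Band G ($961M), Meridian→Band E ($924M), AzureWave→Band C ($767M) — total 489+651+961+924+767 = $3792M.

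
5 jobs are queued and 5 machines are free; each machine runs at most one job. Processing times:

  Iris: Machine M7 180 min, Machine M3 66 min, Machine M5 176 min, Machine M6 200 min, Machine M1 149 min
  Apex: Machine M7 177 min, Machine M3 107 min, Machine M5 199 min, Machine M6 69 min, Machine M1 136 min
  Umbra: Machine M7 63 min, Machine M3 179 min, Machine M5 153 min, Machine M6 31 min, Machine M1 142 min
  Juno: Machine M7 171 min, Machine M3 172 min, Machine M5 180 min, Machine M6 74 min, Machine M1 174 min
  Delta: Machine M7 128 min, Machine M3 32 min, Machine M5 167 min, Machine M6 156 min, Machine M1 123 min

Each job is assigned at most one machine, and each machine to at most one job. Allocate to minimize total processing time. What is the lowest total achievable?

Optimal: Iris→Machine M5 (176 min), Apex→Machine M1 (136 min), Umbra→Machine M7 (63 min), Juno→Machine M6 (74 min), Delta→Machine M3 (32 min) — total 176+136+63+74+32 = 481 min.
Row-greedy (each job in turn takes its cheapest remaining machine) gives 539 min, worse by 58.
Swapping Iris↔Umbra (Iris→Machine M7 180 min, Umbra→Machine M5 153 min) adds 94.
No other one-to-one assignment undercuts 481 min.

Min total: 481 min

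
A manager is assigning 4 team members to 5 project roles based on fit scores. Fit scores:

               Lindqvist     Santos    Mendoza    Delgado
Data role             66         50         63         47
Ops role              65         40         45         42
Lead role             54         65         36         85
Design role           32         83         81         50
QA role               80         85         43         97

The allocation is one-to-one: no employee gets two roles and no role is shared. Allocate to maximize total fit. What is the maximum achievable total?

Optimal: Lindqvist→Data role (66 pts), Santos→QA role (85 pts), Mendoza→Design role (81 pts), Delgado→Lead role (85 pts) — total 66+85+81+85 = 317 pts.
Column-greedy (each role in turn goes to its best remaining employee) gives 279 pts, worse by 38.
Next-best assignment: Lindqvist→Ops role, Santos→QA role, Mendoza→Design role, Delgado→Lead role = 316 pts.
Swapping Mendoza↔Santos (Mendoza→QA role 43 pts, Santos→Design role 83 pts) loses 40.
Every other assignment is strictly worse.

Maximum total: 317 pts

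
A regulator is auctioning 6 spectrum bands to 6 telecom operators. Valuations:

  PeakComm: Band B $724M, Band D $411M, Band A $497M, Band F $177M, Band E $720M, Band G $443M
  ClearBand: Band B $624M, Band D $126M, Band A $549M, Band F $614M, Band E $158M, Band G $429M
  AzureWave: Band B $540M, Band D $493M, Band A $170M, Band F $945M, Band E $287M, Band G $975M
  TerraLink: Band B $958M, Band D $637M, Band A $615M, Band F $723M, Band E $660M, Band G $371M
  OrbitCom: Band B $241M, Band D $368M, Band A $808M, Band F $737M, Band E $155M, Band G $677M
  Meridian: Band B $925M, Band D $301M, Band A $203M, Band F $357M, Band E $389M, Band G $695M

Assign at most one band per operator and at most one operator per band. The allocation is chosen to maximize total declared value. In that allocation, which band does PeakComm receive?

PeakComm receives Band E.

Optimal: PeakComm→Band E ($720M), ClearBand→Band F ($614M), AzureWave→Band G ($975M), TerraLink→Band D ($637M), OrbitCom→Band A ($808M), Meridian→Band B ($925M) — total 720+614+975+637+808+925 = $4679M.
Column-greedy (each band in turn goes to its best remaining operator) gives $4288M, worse by 391.
No other one-to-one assignment exceeds $4679M.
PeakComm's own top band is Band B ($724M), but forcing PeakComm→Band B and reassigning the rest optimally gives only $4147M — worse by 532.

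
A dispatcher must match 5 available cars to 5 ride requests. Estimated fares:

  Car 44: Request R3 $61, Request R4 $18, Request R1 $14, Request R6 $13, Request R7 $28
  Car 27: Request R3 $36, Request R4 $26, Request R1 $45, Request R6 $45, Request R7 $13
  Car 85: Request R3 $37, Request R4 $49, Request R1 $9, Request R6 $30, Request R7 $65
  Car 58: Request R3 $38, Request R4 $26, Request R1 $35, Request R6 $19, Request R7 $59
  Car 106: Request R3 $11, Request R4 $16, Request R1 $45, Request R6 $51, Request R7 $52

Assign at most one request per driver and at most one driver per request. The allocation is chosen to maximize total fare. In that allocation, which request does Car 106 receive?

Car 106 receives Request R6.

Optimal: Car 44→Request R3 ($61), Car 27→Request R1 ($45), Car 85→Request R4 ($49), Car 58→Request R7 ($59), Car 106→Request R6 ($51) — total 61+45+49+59+51 = $265.
Max-entry greedy (repeatedly take the single best remaining cell) gives $248, worse by 17.
Swapping Car 27↔Car 106 (Car 27→Request R6 $45, Car 106→Request R1 $45) loses 6.
Car 106's own top request is Request R7 ($52), but forcing Car 106→Request R7 and reassigning the rest optimally gives only $242 — worse by 23.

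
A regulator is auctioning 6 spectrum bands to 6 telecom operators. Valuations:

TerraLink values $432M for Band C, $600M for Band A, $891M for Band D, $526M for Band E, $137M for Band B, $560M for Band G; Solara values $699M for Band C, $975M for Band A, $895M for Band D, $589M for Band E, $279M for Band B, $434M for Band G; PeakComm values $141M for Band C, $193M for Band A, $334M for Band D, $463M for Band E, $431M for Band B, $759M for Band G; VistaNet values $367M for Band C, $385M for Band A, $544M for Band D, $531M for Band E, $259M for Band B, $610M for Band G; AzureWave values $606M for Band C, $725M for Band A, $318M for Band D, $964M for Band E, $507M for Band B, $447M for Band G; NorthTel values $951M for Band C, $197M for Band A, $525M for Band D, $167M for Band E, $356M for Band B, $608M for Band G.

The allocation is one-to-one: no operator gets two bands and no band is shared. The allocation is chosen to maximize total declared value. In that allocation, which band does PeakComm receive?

Optimal: TerraLink→Band D ($891M), Solara→Band A ($975M), PeakComm→Band B ($431M), VistaNet→Band G ($610M), AzureWave→Band E ($964M), NorthTel→Band C ($951M) — total 891+975+431+610+964+951 = $4822M.
Max-entry greedy (repeatedly take the single best remaining cell) gives $4799M, worse by 23.
PeakComm's own top band is Band G ($759M), but forcing PeakComm→Band G and reassigning the rest optimally gives only $4799M — worse by 23.

PeakComm receives Band B.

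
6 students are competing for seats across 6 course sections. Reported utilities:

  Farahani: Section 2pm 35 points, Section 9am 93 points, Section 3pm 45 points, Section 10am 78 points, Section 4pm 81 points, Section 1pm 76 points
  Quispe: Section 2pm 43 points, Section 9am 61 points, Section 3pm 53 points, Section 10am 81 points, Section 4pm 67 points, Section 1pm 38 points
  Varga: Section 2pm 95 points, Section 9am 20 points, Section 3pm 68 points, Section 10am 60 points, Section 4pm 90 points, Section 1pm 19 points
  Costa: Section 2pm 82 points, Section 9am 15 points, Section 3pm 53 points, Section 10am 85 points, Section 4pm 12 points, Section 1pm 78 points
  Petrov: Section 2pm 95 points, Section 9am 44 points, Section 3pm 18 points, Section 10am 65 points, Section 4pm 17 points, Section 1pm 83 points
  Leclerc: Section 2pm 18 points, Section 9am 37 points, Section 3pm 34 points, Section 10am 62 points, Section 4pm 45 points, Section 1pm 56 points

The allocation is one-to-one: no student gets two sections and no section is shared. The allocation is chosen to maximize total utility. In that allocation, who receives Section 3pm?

This is a one-to-one assignment (maximum-weight bipartite matching).
Optimal: Farahani→Section 9am (93 points), Quispe→Section 3pm (53 points), Varga→Section 4pm (90 points), Costa→Section 10am (85 points), Petrov→Section 2pm (95 points), Leclerc→Section 1pm (56 points) — total 93+53+90+85+95+56 = 472 points.
Column-greedy (each section in turn goes to its best remaining student) gives 454 points, worse by 18.
Every other assignment is strictly worse.
Quispe's own top section is Section 10am (81 points), but forcing Quispe→Section 10am and reassigning the rest optimally gives only 471 points — worse by 1.

Quispe receives Section 3pm.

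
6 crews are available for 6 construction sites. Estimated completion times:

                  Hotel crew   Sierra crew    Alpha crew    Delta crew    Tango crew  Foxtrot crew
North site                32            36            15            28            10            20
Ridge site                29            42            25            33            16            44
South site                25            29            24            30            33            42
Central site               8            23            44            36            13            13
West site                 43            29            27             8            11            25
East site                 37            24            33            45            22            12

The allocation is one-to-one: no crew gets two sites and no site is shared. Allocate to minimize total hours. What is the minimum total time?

This is a one-to-one assignment (minimum-cost bipartite matching).
Optimal: Hotel crew→Central site (8 hours), Sierra crew→South site (29 hours), Alpha crew→North site (15 hours), Delta crew→West site (8 hours), Tango crew→Ridge site (16 hours), Foxtrot crew→East site (12 hours) — total 8+29+15+8+16+12 = 88 hours.

Minimum total: 88 hours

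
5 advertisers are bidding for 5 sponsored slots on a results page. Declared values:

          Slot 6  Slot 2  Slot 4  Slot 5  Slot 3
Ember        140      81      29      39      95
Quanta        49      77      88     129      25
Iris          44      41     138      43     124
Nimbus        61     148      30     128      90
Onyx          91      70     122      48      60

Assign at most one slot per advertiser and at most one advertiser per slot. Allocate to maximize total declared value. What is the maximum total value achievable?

Max total: $663

Treat this as an assignment problem: match each advertiser to one slot.
Optimal: Ember→Slot 6 ($140), Quanta→Slot 5 ($129), Iris→Slot 3 ($124), Nimbus→Slot 2 ($148), Onyx→Slot 4 ($122) — total 140+129+124+148+122 = $663.
Column-greedy (each slot in turn goes to its best remaining advertiser) gives $615, worse by 48.
Swapping Quanta↔Ember (Quanta→Slot 6 $49, Ember→Slot 5 $39) loses 181.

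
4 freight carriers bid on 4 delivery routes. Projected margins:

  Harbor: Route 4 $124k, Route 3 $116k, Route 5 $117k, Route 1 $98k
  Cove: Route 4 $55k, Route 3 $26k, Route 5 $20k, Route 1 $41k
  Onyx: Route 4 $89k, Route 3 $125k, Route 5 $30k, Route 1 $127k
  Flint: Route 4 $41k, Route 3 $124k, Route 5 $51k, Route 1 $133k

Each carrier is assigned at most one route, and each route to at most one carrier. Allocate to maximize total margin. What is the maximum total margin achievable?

Treat this as an assignment problem: match each carrier to one route.
Optimal: Harbor→Route 5 ($117k), Cove→Route 4 ($55k), Onyx→Route 3 ($125k), Flint→Route 1 ($133k) — total 117+55+125+133 = $430k.
Column-greedy (each route in turn goes to its best remaining carrier) gives $341k, worse by 89.
Every other assignment is strictly worse.

Maximum total: $430k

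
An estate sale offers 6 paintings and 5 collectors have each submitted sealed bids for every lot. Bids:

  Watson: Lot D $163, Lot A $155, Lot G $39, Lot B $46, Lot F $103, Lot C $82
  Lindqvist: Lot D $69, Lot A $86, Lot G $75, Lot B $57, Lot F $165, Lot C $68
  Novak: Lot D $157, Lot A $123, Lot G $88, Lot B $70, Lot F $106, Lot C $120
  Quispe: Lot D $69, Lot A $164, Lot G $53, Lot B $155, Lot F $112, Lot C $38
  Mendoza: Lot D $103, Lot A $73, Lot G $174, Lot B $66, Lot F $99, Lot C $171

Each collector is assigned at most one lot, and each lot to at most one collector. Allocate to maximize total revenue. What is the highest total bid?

Optimal: Watson→Lot A ($155), Lindqvist→Lot F ($165), Novak→Lot D ($157), Quispe→Lot B ($155), Mendoza→Lot G ($174) — total 155+165+157+155+174 = $806.
Row-greedy (each collector in turn takes its best remaining lot) gives $780, worse by 26.
Next-best assignment: Watson→Lot A, Lindqvist→Lot F, Novak→Lot D, Quispe→Lot B, Mendoza→Lot C = $803.
Swapping Quispe↔Lindqvist (Quispe→Lot F $112, Lindqvist→Lot B $57) loses 151.
Checked against all permutations: $806 is optimal.

Max total: $806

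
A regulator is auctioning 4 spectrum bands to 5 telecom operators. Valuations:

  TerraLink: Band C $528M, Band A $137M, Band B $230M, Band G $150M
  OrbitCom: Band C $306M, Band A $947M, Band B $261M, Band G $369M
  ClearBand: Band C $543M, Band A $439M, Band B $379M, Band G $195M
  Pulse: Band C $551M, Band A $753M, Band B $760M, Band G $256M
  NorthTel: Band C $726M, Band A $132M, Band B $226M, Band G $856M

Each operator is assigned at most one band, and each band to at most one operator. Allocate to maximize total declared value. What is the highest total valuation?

Treat this as an assignment problem: match each operator to one band.
Optimal: ClearBand→Band C ($543M), OrbitCom→Band A ($947M), Pulse→Band B ($760M), NorthTel→Band G ($856M) — total 543+947+760+856 = $3106M.
Row-greedy (each operator in turn takes its best remaining band) gives $2110M, worse by 996.
Next-best assignment: TerraLink→Band C, OrbitCom→Band A, Pulse→Band B, NorthTel→Band G = $3091M.
Swapping ClearBand↔OrbitCom (ClearBand→Band A $439M, OrbitCom→Band C $306M) loses 745.
No other one-to-one assignment exceeds $3106M.

Maximum total: $3106M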